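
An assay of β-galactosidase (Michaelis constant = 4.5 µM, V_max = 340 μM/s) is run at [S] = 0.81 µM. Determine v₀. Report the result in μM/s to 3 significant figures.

51.9 μM/s

[S]/(Km+[S]) = 0.81/5.310 = 0.1525, the fractional saturation.
v = 0.1525 × Vmax = 0.1525 × 340 = 51.9 μM/s.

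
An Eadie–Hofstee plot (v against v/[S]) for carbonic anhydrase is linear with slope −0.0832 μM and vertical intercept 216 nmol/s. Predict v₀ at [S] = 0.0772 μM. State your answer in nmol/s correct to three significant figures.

In the Eadie–Hofstee form v = Vmax − Km·(v/[S]), the slope is −Km and the intercept is Vmax, so Km = 0.0832 μM and Vmax = 216 nmol/s.
v = 216 × 0.0772/(0.0832 + 0.0772) = 104 nmol/s.

104 nmol/s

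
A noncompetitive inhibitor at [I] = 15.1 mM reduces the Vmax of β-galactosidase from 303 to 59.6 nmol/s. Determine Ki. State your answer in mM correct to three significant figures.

3.70 mM

Noncompetitive: Vmax,app = Vmax/α with α = 1 + [I]/Ki.
α = Vmax/Vmax,app = 303/59.6 = 5.084.
Since α = 1 + [I]/Ki, [I]/Ki = 5.084 − 1 = 4.084 and Ki = 15.1/4.084 = 3.70 mM.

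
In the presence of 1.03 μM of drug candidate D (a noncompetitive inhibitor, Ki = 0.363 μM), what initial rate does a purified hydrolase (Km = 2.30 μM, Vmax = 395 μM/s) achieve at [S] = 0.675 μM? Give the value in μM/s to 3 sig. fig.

23.4 μM/s

With α = 1 + [I]/Ki = 1 + 1.03/0.363 = 3.837, the noncompetitive rate law is v = (Vmax/α)·[S] / (Km + [S]).
v = (395/3.837)×0.675 / (2.30 + 0.675) = 69.48/2.975 = 23.4 μM/s.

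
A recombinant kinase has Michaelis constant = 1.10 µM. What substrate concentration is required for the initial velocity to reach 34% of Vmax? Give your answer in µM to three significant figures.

v/Vmax = [S]/(Km+[S]) = 0.34, so [S] = Km·0.34/(1 − 0.34) = 1.10 × 0.5152.
[S] = 0.567 µM.

0.567 µM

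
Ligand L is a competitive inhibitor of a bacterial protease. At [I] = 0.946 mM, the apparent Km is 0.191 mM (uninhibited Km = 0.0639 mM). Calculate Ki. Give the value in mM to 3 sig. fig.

Competitive: Km,app = α·Km with α = 1 + [I]/Ki.
α = Km,app/Km = 0.191/0.0639 = 2.989.
Ki = [I]/(α − 1) = 0.946/1.989 = 0.476 mM.

0.476 mM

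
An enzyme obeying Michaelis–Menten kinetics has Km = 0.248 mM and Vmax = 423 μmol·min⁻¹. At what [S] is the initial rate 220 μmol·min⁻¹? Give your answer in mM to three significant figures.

0.269 mM

The required fractional saturation is v/Vmax = 220/423 = 0.5201.
Then [S]/(Km+[S]) = 0.5201 ⇒ [S] = 0.248 × 0.5201/(1 − 0.5201) = 0.269 mM.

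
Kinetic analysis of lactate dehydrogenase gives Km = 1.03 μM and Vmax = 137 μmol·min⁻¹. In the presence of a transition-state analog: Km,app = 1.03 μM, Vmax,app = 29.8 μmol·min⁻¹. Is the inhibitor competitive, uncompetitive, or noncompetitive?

noncompetitive

Vmax decreases (137 → 29.8 μmol·min⁻¹) while Km is unchanged — pure noncompetitive inhibition.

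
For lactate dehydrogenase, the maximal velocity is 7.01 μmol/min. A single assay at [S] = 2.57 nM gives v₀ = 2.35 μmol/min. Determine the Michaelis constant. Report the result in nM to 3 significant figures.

5.10 nM

v/Vmax = 2.35/7.01 = 0.3352 = [S]/(Km+[S]).
So Km + [S] = [S]/0.3352 = 7.666 nM, giving Km = 7.666 − 2.57 = 5.10 nM.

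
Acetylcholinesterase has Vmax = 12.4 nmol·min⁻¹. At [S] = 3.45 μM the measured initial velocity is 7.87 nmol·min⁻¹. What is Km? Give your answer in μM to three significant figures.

1.99 μM

From v = Vmax[S]/(Km+[S]), Km = [S](Vmax − v)/v.
Km = 3.45 × (12.4 − 7.87) / 7.87 = 15.63/7.87 = 1.99 μM.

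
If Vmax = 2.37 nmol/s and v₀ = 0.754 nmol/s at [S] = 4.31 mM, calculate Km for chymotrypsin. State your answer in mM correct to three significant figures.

9.24 mM

From v = Vmax[S]/(Km+[S]), Km = [S](Vmax − v)/v.
Km = 4.31 × (2.37 − 0.754) / 0.754 = 6.965/0.754 = 9.24 mM.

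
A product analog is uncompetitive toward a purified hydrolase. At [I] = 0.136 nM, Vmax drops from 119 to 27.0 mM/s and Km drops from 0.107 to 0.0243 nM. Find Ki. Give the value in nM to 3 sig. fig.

Uncompetitive: Vmax,app = Vmax/α (and Km,app = Km/α) with α = 1 + [I]/Ki.
α = Vmax/Vmax,app = 119/27.0 = 4.407.
Ki = [I]/(α − 1) = 0.136/3.407 = 0.0399 nM.

0.0399 nM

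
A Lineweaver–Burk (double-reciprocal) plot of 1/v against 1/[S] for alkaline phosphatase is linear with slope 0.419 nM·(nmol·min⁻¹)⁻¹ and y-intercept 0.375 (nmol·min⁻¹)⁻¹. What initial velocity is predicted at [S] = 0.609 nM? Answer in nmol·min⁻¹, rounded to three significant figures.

0.941 nmol·min⁻¹

The y-intercept is 1/Vmax, so Vmax = 1/0.375 = 2.67 nmol·min⁻¹.
The slope is Km/Vmax, so Km = 0.419 × 2.67 = 1.12 nM.
Then v = 2.67 × 0.609/(1.12 + 0.609) = 0.941 nmol·min⁻¹.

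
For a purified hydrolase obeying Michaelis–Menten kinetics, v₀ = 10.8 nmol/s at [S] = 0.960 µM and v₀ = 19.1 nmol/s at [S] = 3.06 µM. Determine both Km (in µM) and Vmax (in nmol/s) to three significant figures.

From v = Vmax[S]/(Km+[S]), each point gives Vmax = v(Km+[S])/[S].
Equating: 10.8(Km+0.960)/0.960 = 19.1(Km+3.06)/3.06.
11.25·Km + 10.8 = 6.242·Km + 19.1, so (11.25 − 6.242)·Km = 19.1 − 10.8.
Km = 8.300/5.008 = 1.66 µM; then Vmax = 10.8(1.66+0.960)/0.960 = 29.4 nmol/s.

Km = 1.66 µM; Vmax = 29.4 nmol/s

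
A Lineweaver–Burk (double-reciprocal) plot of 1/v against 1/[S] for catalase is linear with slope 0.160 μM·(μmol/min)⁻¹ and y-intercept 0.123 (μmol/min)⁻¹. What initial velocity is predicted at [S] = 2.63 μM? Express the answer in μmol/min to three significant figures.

5.44 μmol/min

The y-intercept is 1/Vmax, so Vmax = 1/0.123 = 8.13 μmol/min.
The slope is Km/Vmax, so Km = 0.160 × 8.13 = 1.30 μM.
Then v = 8.13 × 2.63/(1.30 + 2.63) = 5.44 μmol/min.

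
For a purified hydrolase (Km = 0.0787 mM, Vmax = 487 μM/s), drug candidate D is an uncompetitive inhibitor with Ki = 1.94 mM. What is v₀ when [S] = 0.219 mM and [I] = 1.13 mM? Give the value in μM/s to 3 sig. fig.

251 μM/s

With α = 1 + [I]/Ki = 1 + 1.13/1.94 = 1.582, the uncompetitive rate law is v = (Vmax/α)·[S] / (Km/α + [S]).
v = (487/1.582)×0.219 / (0.0787/1.582 + 0.219) = 67.40/0.2687 = 251 μM/s.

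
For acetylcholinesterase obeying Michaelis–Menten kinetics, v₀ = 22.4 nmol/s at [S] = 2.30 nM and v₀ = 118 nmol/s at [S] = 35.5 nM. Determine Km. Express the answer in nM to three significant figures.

14.9 nM

From v = Vmax[S]/(Km+[S]), each point gives Vmax = v(Km+[S])/[S].
Equating: 22.4(Km+2.30)/2.30 = 118(Km+35.5)/35.5.
9.739·Km + 22.4 = 3.324·Km + 118, so (9.739 − 3.324)·Km = 118 − 22.4.
Km = 95.60/6.415 = 14.9 nM; then Vmax = 22.4(14.9+2.30)/2.30 = 168 nmol/s.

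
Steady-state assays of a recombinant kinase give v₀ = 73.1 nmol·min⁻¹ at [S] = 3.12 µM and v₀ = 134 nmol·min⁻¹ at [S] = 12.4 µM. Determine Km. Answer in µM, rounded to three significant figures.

4.82 µM

In reciprocal form, 1/v = (Km/Vmax)·(1/[S]) + 1/Vmax. The two points give (1/[S], 1/v) = (0.3205, 0.01368) and (0.08065, 0.007463).
Slope = (0.01368 − 0.007463)/(0.3205 − 0.08065) = 0.02592; intercept = 0.01368 − 0.02592×0.3205 = 0.005372.
Vmax = 1/intercept = 186 nmol·min⁻¹; Km = slope × Vmax = 0.02592 × 186 = 4.82 µM.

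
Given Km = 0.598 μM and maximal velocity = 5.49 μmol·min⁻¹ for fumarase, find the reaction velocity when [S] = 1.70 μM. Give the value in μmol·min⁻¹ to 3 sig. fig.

v = Vmax·[S]/(Km + [S]) = 5.49 × 1.70 / (0.598 + 1.70)
  = 9.333 / 2.298 = 4.06 μmol·min⁻¹.

4.06 μmol·min⁻¹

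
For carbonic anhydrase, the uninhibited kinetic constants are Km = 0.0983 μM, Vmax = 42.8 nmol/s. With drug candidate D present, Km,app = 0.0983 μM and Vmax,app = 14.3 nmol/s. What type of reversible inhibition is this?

Vmax decreases (42.8 → 14.3 nmol/s) while Km is unchanged — pure noncompetitive inhibition.

noncompetitive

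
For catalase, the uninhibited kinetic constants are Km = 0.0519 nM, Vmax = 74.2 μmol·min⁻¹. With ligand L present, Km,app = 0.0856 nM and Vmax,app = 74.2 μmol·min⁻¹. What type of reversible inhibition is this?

competitive

Km increases (0.0519 → 0.0856 nM) while Vmax is unchanged — the hallmark of competitive inhibition.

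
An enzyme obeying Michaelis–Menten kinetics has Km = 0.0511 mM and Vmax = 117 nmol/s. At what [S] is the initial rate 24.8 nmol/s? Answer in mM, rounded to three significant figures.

Rearranging v = Vmax[S]/(Km+[S]) gives [S] = Km·v/(Vmax − v).
[S] = 0.0511 × 24.8 / (117 − 24.8) = 1.267/92.20 = 0.0137 mM.

0.0137 mM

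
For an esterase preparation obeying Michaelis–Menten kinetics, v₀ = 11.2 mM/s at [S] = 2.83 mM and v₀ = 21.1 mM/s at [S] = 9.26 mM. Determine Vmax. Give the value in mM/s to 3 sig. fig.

34.5 mM/s

From v = Vmax[S]/(Km+[S]), each point gives Vmax = v(Km+[S])/[S].
Equating: 11.2(Km+2.83)/2.83 = 21.1(Km+9.26)/9.26.
3.958·Km + 11.2 = 2.279·Km + 21.1, so (3.958 − 2.279)·Km = 21.1 − 11.2.
Km = 9.900/1.679 = 5.90 mM; then Vmax = 11.2(5.90+2.83)/2.83 = 34.5 mM/s.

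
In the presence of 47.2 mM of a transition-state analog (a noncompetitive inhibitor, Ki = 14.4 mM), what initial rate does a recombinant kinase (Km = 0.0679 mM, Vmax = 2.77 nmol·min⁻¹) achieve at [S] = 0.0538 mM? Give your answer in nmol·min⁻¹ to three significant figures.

0.286 nmol·min⁻¹

With α = 1 + [I]/Ki = 1 + 47.2/14.4 = 4.278, the noncompetitive rate law is v = (Vmax/α)·[S] / (Km + [S]).
v = (2.77/4.278)×0.0538 / (0.0679 + 0.0538) = 0.03484/0.1217 = 0.286 nmol·min⁻¹.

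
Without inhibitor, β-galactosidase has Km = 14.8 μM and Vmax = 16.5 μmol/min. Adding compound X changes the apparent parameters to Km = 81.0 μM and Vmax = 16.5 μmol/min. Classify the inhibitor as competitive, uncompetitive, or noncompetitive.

Km increases (14.8 → 81.0 μM) while Vmax is unchanged — the hallmark of competitive inhibition.

competitive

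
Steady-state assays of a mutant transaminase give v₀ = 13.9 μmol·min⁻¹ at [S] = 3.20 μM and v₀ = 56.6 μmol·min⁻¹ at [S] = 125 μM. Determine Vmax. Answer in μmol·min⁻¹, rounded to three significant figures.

In reciprocal form, 1/v = (Km/Vmax)·(1/[S]) + 1/Vmax. The two points give (1/[S], 1/v) = (0.3125, 0.07194) and (0.008000, 0.01767).
Slope = (0.07194 − 0.01767)/(0.3125 − 0.008000) = 0.1782; intercept = 0.07194 − 0.1782×0.3125 = 0.01624.
Vmax = 1/intercept = 61.6 μmol·min⁻¹; Km = slope × Vmax = 0.1782 × 61.6 = 11.0 μM.

61.6 μmol·min⁻¹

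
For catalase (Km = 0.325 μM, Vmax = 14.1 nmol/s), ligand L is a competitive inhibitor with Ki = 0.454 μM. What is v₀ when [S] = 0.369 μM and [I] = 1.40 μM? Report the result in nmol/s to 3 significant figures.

3.07 nmol/s

α = 1 + [I]/Ki = 1 + 1.40/0.454 = 4.084.
For a competitive inhibitor, Vmax is unchanged and the apparent Km becomes α·Km: Km,app = 1.33 μM, Vmax,app = 14.1 nmol/s.
v = Vmax,app·[S]/(Km,app + [S]) = 14.1 × 0.369/(1.33 + 0.369) = 3.07 nmol/s.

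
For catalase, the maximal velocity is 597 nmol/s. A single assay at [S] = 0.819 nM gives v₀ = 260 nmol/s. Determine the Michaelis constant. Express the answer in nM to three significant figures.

From v = Vmax[S]/(Km+[S]), Km = [S](Vmax − v)/v.
Km = 0.819 × (597 − 260) / 260 = 276.0/260 = 1.06 nM.

1.06 nM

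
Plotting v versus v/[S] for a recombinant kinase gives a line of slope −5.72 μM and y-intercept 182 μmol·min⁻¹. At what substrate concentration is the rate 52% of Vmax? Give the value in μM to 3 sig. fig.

6.20 μM

The Eadie–Hofstee slope gives Km = 5.72 μM (slope = −Km).
v/Vmax = [S]/(Km+[S]) = 0.52 ⇒ [S] = Km·0.52/(1−0.52) = 5.72 × 1.083 = 6.20 μM.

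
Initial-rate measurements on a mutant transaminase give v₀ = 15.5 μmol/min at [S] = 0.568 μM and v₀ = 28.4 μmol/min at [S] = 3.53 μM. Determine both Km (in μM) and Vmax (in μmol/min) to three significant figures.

From v = Vmax[S]/(Km+[S]), each point gives Vmax = v(Km+[S])/[S].
Equating: 15.5(Km+0.568)/0.568 = 28.4(Km+3.53)/3.53.
27.29·Km + 15.5 = 8.045·Km + 28.4, so (27.29 − 8.045)·Km = 28.4 − 15.5.
Km = 12.90/19.24 = 0.670 μM; then Vmax = 15.5(0.670+0.568)/0.568 = 33.8 μmol/min.

Km = 0.670 μM; Vmax = 33.8 μmol/min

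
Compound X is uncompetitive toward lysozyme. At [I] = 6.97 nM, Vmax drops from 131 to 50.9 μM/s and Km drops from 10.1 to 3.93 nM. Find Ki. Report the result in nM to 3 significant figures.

4.43 nM

Uncompetitive: Vmax,app = Vmax/α (and Km,app = Km/α) with α = 1 + [I]/Ki.
α = Vmax/Vmax,app = 131/50.9 = 2.574.
Ki = [I]/(α − 1) = 6.97/1.574 = 4.43 nM.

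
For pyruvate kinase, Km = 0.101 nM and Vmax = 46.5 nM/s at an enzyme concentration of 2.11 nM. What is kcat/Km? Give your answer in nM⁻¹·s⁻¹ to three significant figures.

218 nM⁻¹·s⁻¹

kcat = Vmax/[E]total = 46.5/2.11 = 22.0 s⁻¹.
kcat/Km = 22.0/0.101 = 218 nM⁻¹·s⁻¹.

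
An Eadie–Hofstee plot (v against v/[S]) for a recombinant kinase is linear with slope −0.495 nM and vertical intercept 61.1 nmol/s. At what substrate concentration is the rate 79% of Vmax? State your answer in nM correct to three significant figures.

1.86 nM

The Eadie–Hofstee slope gives Km = 0.495 nM (slope = −Km).
v/Vmax = [S]/(Km+[S]) = 0.79 ⇒ [S] = Km·0.79/(1−0.79) = 0.495 × 3.762 = 1.86 nM.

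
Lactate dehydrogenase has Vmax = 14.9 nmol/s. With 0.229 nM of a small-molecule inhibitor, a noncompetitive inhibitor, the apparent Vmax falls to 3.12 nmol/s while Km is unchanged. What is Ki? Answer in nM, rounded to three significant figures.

0.0607 nM

Noncompetitive: Vmax,app = Vmax/α with α = 1 + [I]/Ki.
α = Vmax/Vmax,app = 14.9/3.12 = 4.776.
Since α = 1 + [I]/Ki, [I]/Ki = 4.776 − 1 = 3.776 and Ki = 0.229/3.776 = 0.0607 nM.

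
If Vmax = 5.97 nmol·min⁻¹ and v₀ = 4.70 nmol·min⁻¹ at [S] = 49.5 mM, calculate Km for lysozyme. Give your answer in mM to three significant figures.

From v = Vmax[S]/(Km+[S]), Km = [S](Vmax − v)/v.
Km = 49.5 × (5.97 − 4.70) / 4.70 = 62.86/4.70 = 13.4 mM.

13.4 mM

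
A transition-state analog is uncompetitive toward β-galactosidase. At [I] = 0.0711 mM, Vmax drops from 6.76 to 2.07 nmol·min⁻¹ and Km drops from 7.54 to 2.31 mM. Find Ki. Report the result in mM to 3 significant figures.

Uncompetitive: Vmax,app = Vmax/α (and Km,app = Km/α) with α = 1 + [I]/Ki.
α = Vmax/Vmax,app = 6.76/2.07 = 3.266.
Ki = [I]/(α − 1) = 0.0711/2.266 = 0.0314 mM.

0.0314 mM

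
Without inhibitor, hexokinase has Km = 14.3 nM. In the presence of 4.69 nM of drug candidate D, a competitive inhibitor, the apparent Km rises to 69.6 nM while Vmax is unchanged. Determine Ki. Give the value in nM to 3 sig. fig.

1.21 nM

Competitive: Km,app = α·Km with α = 1 + [I]/Ki.
α = Km,app/Km = 69.6/14.3 = 4.867.
Ki = [I]/(α − 1) = 4.69/3.867 = 1.21 nM.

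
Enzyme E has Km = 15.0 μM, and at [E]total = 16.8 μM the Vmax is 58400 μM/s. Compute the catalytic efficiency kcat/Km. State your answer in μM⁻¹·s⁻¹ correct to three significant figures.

kcat = Vmax/[E]total = 58400/16.8 = 3480 s⁻¹.
kcat/Km = 3480/15.0 = 232 μM⁻¹·s⁻¹.

232 μM⁻¹·s⁻¹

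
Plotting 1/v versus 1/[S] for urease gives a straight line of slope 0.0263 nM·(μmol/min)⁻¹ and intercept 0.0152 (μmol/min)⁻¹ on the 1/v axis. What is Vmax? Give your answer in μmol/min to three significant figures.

65.8 μmol/min

The y-intercept of a Lineweaver–Burk plot equals 1/Vmax, so Vmax = 1/0.0152 = 65.8 μmol/min.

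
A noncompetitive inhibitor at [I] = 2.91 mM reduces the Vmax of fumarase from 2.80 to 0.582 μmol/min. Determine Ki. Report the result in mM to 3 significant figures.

Noncompetitive: Vmax,app = Vmax/α with α = 1 + [I]/Ki.
α = Vmax/Vmax,app = 2.80/0.582 = 4.811.
Since α = 1 + [I]/Ki, [I]/Ki = 4.811 − 1 = 3.811 and Ki = 2.91/3.811 = 0.764 mM.

0.764 mM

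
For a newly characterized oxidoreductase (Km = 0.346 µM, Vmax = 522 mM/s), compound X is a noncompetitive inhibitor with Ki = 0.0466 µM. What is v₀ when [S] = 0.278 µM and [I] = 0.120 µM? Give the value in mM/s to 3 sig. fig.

α = 1 + [I]/Ki = 1 + 0.120/0.0466 = 3.575.
For a noncompetitive inhibitor, Vmax is reduced to Vmax/α while Km is unchanged: Km,app = 0.346 µM, Vmax,app = 146 mM/s.
v = Vmax,app·[S]/(Km,app + [S]) = 146 × 0.278/(0.346 + 0.278) = 65.0 mM/s.

65.0 mM/s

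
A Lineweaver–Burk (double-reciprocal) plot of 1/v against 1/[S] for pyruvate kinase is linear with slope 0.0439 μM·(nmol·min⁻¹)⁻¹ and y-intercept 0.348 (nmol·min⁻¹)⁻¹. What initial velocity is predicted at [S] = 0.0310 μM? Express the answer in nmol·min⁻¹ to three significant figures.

The y-intercept is 1/Vmax, so Vmax = 1/0.348 = 2.87 nmol·min⁻¹.
The slope is Km/Vmax, so Km = 0.0439 × 2.87 = 0.126 μM.
Then v = 2.87 × 0.0310/(0.126 + 0.0310) = 0.567 nmol·min⁻¹.

0.567 nmol·min⁻¹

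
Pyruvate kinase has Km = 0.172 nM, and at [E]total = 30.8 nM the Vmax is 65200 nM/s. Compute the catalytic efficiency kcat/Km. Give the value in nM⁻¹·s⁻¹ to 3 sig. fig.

12300 nM⁻¹·s⁻¹

kcat = Vmax/[E]total = 65200/30.8 = 2120 s⁻¹.
kcat/Km = 2120/0.172 = 12300 nM⁻¹·s⁻¹.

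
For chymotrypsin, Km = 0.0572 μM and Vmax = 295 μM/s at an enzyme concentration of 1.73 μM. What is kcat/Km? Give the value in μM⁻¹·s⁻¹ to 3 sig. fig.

2980 μM⁻¹·s⁻¹

kcat = Vmax/[E]total = 295/1.73 = 171 s⁻¹.
kcat/Km = 171/0.0572 = 2980 μM⁻¹·s⁻¹.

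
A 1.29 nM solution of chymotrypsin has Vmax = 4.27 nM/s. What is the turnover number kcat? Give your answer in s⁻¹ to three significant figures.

3.31 s⁻¹

kcat = Vmax/[E]total = 4.27 nM/s / 1.29 nM = 3.31 s⁻¹.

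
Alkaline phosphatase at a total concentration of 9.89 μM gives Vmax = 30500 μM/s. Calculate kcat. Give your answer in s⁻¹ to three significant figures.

kcat = Vmax/[E]total = 30500 μM/s / 9.89 μM = 3080 s⁻¹.

3080 s⁻¹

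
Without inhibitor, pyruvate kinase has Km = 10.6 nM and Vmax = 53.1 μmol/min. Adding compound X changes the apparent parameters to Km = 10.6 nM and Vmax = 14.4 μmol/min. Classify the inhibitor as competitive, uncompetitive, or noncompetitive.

noncompetitive

Vmax decreases (53.1 → 14.4 μmol/min) while Km is unchanged — pure noncompetitive inhibition.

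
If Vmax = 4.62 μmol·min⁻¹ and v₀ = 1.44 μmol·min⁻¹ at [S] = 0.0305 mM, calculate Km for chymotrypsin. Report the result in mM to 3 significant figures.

v/Vmax = 1.44/4.62 = 0.3117 = [S]/(Km+[S]).
So Km + [S] = [S]/0.3117 = 0.09785 mM, giving Km = 0.09785 − 0.0305 = 0.0674 mM.

0.0674 mM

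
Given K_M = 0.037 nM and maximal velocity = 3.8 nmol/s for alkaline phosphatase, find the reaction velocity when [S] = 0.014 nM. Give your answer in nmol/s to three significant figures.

1.04 nmol/s

v = Vmax·[S]/(Km + [S]) = 3.8 × 0.014 / (0.037 + 0.014)
  = 0.05320 / 0.05100 = 1.04 nmol/s.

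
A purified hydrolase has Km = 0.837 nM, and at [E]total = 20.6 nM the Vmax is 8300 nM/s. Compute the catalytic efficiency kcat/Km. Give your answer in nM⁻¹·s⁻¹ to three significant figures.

481 nM⁻¹·s⁻¹

kcat = Vmax/[E]total = 8300/20.6 = 403 s⁻¹.
kcat/Km = 403/0.837 = 481 nM⁻¹·s⁻¹.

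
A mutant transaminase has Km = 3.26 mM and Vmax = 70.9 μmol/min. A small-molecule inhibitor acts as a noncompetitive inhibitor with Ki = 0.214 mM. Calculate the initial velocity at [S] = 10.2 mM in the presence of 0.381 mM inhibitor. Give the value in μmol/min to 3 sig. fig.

19.3 μmol/min

With α = 1 + [I]/Ki = 1 + 0.381/0.214 = 2.780, the noncompetitive rate law is v = (Vmax/α)·[S] / (Km + [S]).
v = (70.9/2.780)×10.2 / (3.26 + 10.2) = 260.1/13.46 = 19.3 μmol/min.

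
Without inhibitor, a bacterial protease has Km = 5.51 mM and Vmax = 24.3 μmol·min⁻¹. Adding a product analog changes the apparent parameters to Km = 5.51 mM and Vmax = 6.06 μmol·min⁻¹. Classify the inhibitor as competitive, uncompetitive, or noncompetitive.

Vmax decreases (24.3 → 6.06 μmol·min⁻¹) while Km is unchanged — pure noncompetitive inhibition.

noncompetitive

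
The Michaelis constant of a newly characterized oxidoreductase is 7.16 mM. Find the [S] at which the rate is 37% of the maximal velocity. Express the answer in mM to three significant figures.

4.21 mM

v/Vmax = [S]/(Km+[S]) = 0.37, so [S] = Km·0.37/(1 − 0.37) = 7.16 × 0.5873.
[S] = 4.21 mM.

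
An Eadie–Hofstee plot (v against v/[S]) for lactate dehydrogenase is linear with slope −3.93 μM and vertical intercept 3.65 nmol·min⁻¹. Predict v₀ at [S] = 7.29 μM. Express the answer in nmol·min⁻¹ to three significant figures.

In the Eadie–Hofstee form v = Vmax − Km·(v/[S]), the slope is −Km and the intercept is Vmax, so Km = 3.93 μM and Vmax = 3.65 nmol·min⁻¹.
v = 3.65 × 7.29/(3.93 + 7.29) = 2.37 nmol·min⁻¹.

2.37 nmol·min⁻¹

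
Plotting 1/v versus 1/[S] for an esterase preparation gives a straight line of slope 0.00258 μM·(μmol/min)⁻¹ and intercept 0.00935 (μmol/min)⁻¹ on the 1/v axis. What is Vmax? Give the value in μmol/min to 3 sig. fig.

107 μmol/min

The y-intercept of a Lineweaver–Burk plot equals 1/Vmax, so Vmax = 1/0.00935 = 107 μmol/min.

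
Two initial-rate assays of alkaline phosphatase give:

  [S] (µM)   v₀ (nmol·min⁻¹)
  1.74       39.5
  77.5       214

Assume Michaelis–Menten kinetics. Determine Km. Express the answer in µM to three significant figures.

In reciprocal form, 1/v = (Km/Vmax)·(1/[S]) + 1/Vmax. The two points give (1/[S], 1/v) = (0.5747, 0.02532) and (0.01290, 0.004673).
Slope = (0.02532 − 0.004673)/(0.5747 − 0.01290) = 0.03674; intercept = 0.02532 − 0.03674×0.5747 = 0.004199.
Vmax = 1/intercept = 238 nmol·min⁻¹; Km = slope × Vmax = 0.03674 × 238 = 8.75 µM.

8.75 µM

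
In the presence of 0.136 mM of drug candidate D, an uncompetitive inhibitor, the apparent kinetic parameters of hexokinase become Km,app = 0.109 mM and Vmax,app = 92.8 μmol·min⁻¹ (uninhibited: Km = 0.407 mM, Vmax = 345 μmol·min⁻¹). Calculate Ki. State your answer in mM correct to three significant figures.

0.0500 mM

Uncompetitive: Vmax,app = Vmax/α (and Km,app = Km/α) with α = 1 + [I]/Ki.
α = Vmax/Vmax,app = 345/92.8 = 3.718.
Since α = 1 + [I]/Ki, [I]/Ki = 3.718 − 1 = 2.718 and Ki = 0.136/2.718 = 0.0500 mM.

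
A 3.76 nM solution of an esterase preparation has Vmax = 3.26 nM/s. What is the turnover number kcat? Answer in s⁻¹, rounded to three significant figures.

kcat = Vmax/[E]total = 3.26 nM/s / 3.76 nM = 0.867 s⁻¹.

0.867 s⁻¹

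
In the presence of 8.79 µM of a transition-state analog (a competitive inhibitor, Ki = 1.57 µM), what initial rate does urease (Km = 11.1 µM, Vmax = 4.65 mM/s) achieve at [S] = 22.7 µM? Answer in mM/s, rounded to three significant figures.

1.10 mM/s

α = 1 + [I]/Ki = 1 + 8.79/1.57 = 6.599.
For a competitive inhibitor, Vmax is unchanged and the apparent Km becomes α·Km: Km,app = 73.2 µM, Vmax,app = 4.65 mM/s.
v = Vmax,app·[S]/(Km,app + [S]) = 4.65 × 22.7/(73.2 + 22.7) = 1.10 mM/s.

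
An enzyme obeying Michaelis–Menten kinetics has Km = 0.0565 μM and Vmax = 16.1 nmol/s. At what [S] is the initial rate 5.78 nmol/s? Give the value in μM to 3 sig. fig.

0.0316 μM

The required fractional saturation is v/Vmax = 5.78/16.1 = 0.3590.
Then [S]/(Km+[S]) = 0.3590 ⇒ [S] = 0.0565 × 0.3590/(1 − 0.3590) = 0.0316 μM.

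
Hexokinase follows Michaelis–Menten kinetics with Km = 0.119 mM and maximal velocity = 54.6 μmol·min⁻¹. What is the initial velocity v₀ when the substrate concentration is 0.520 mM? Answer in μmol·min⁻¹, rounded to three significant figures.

v = Vmax·[S]/(Km + [S]) = 54.6 × 0.520 / (0.119 + 0.520)
  = 28.39 / 0.6390 = 44.4 μmol·min⁻¹.

44.4 μmol·min⁻¹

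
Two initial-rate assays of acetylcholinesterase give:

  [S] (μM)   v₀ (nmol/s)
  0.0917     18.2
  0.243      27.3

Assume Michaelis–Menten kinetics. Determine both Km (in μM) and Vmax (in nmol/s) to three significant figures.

From v = Vmax[S]/(Km+[S]), each point gives Vmax = v(Km+[S])/[S].
Equating: 18.2(Km+0.0917)/0.0917 = 27.3(Km+0.243)/0.243.
198.5·Km + 18.2 = 112.3·Km + 27.3, so (198.5 − 112.3)·Km = 27.3 − 18.2.
Km = 9.100/86.13 = 0.106 μM; then Vmax = 18.2(0.106+0.0917)/0.0917 = 39.2 nmol/s.

Km = 0.106 μM; Vmax = 39.2 nmol/s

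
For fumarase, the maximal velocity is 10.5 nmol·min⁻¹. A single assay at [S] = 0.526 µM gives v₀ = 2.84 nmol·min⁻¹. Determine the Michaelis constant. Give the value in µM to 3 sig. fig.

From v = Vmax[S]/(Km+[S]), Km = [S](Vmax − v)/v.
Km = 0.526 × (10.5 − 2.84) / 2.84 = 4.029/2.84 = 1.42 µM.

1.42 µM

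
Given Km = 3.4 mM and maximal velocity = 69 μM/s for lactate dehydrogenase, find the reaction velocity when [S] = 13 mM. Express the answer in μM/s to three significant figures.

54.7 μM/s

[S]/(Km+[S]) = 13/16.40 = 0.7927, the fractional saturation.
v = 0.7927 × Vmax = 0.7927 × 69 = 54.7 μM/s.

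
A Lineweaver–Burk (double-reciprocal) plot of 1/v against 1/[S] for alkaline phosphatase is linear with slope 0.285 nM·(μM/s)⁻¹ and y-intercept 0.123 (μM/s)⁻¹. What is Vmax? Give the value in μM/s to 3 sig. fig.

8.13 μM/s

The y-intercept of a Lineweaver–Burk plot equals 1/Vmax, so Vmax = 1/0.123 = 8.13 μM/s.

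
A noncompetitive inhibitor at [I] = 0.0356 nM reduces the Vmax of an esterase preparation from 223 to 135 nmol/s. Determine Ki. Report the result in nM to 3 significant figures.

Noncompetitive: Vmax,app = Vmax/α with α = 1 + [I]/Ki.
α = Vmax/Vmax,app = 223/135 = 1.652.
Since α = 1 + [I]/Ki, [I]/Ki = 1.652 − 1 = 0.6519 and Ki = 0.0356/0.6519 = 0.0546 nM.

0.0546 nM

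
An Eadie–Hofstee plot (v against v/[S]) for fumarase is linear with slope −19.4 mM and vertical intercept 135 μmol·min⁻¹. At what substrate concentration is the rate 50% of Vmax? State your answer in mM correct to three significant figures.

The Eadie–Hofstee slope gives Km = 19.4 mM (slope = −Km).
v/Vmax = [S]/(Km+[S]) = 0.5 ⇒ [S] = Km·0.5/(1−0.5) = 19.4 × 1.000 = 19.4 mM.

19.4 mM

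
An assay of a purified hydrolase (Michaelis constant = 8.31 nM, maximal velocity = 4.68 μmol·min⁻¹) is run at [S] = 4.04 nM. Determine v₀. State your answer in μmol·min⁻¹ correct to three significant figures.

[S]/(Km+[S]) = 4.04/12.35 = 0.3271, the fractional saturation.
v = 0.3271 × Vmax = 0.3271 × 4.68 = 1.53 μmol·min⁻¹.

1.53 μmol·min⁻¹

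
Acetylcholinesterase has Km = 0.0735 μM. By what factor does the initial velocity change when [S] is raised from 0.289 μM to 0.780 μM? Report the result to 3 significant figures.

Since Vmax cancels, v₂/v₁ = [S]₂(Km+[S]₁) / [S]₁(Km+[S]₂).
= 0.780×(0.0735+0.289) / (0.289×(0.0735+0.780)) = 0.2828/0.2467 = 1.15.

1.15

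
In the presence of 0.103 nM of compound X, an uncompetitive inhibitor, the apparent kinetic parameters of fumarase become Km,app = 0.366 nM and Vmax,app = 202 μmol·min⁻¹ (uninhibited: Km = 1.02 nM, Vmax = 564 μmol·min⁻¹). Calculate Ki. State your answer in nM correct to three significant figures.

0.0575 nM

Uncompetitive: Vmax,app = Vmax/α (and Km,app = Km/α) with α = 1 + [I]/Ki.
α = Vmax/Vmax,app = 564/202 = 2.792.
Since α = 1 + [I]/Ki, [I]/Ki = 2.792 − 1 = 1.792 and Ki = 0.103/1.792 = 0.0575 nM.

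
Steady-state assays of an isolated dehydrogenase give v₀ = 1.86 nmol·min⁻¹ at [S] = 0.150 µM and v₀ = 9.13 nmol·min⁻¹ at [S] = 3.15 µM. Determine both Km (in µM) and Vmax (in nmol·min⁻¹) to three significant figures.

From v = Vmax[S]/(Km+[S]), each point gives Vmax = v(Km+[S])/[S].
Equating: 1.86(Km+0.150)/0.150 = 9.13(Km+3.15)/3.15.
12.40·Km + 1.86 = 2.898·Km + 9.13, so (12.40 − 2.898)·Km = 9.13 − 1.86.
Km = 7.270/9.502 = 0.765 µM; then Vmax = 1.86(0.765+0.150)/0.150 = 11.3 nmol·min⁻¹.

Km = 0.765 µM; Vmax = 11.3 nmol·min⁻¹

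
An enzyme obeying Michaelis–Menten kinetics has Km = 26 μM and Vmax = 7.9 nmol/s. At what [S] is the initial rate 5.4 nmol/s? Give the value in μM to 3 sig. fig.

56.2 μM

The required fractional saturation is v/Vmax = 5.4/7.9 = 0.6835.
Then [S]/(Km+[S]) = 0.6835 ⇒ [S] = 26 × 0.6835/(1 − 0.6835) = 56.2 μM.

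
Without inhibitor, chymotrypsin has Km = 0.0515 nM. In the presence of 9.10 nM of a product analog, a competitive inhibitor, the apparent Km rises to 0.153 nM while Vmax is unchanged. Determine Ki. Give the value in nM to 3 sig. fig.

Competitive: Km,app = α·Km with α = 1 + [I]/Ki.
α = Km,app/Km = 0.153/0.0515 = 2.971.
Since α = 1 + [I]/Ki, [I]/Ki = 2.971 − 1 = 1.971 and Ki = 9.10/1.971 = 4.62 nM.

4.62 nM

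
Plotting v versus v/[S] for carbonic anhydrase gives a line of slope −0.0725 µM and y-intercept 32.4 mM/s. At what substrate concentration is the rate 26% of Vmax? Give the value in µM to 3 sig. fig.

The Eadie–Hofstee slope gives Km = 0.0725 µM (slope = −Km).
v/Vmax = [S]/(Km+[S]) = 0.26 ⇒ [S] = Km·0.26/(1−0.26) = 0.0725 × 0.3514 = 0.0255 µM.

0.0255 µM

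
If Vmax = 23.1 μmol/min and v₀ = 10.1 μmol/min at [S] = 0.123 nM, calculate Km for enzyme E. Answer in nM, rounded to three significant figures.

0.158 nM

From v = Vmax[S]/(Km+[S]), Km = [S](Vmax − v)/v.
Km = 0.123 × (23.1 − 10.1) / 10.1 = 1.599/10.1 = 0.158 nM.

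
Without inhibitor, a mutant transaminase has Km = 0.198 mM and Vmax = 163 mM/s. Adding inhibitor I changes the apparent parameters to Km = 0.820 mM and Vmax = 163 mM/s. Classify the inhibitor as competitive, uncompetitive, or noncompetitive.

Km increases (0.198 → 0.820 mM) while Vmax is unchanged — the hallmark of competitive inhibition.

competitive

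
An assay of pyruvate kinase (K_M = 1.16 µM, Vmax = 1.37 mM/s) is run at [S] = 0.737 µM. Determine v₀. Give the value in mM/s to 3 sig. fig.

v = Vmax·[S]/(Km + [S]) = 1.37 × 0.737 / (1.16 + 0.737)
  = 1.010 / 1.897 = 0.532 mM/s.

0.532 mM/s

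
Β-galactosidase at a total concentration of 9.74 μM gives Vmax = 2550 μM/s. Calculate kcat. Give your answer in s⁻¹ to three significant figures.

kcat = Vmax/[E]total = 2550 μM/s / 9.74 μM = 262 s⁻¹.

262 s⁻¹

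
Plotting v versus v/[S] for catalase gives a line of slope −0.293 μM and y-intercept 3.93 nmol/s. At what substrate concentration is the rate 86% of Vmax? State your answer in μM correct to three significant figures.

The Eadie–Hofstee slope gives Km = 0.293 μM (slope = −Km).
v/Vmax = [S]/(Km+[S]) = 0.86 ⇒ [S] = Km·0.86/(1−0.86) = 0.293 × 6.143 = 1.80 μM.

1.80 μM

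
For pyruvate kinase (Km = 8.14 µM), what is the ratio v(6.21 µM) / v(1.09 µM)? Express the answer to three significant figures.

3.66

Since Vmax cancels, v₂/v₁ = [S]₂(Km+[S]₁) / [S]₁(Km+[S]₂).
= 6.21×(8.14+1.09) / (1.09×(8.14+6.21)) = 57.32/15.64 = 3.66.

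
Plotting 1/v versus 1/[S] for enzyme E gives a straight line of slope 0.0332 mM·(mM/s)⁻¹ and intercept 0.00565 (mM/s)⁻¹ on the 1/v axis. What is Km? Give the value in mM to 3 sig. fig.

y-intercept = 1/Vmax ⇒ Vmax = 177 mM/s; slope = Km/Vmax ⇒ Km = slope × Vmax.
Km = 0.0332 × 177 = 5.88 mM.

5.88 mM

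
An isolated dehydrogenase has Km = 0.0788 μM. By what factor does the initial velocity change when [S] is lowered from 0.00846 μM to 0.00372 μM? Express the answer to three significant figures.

The fractional saturations are [S]/(Km+[S]) = 0.00846/0.08726 = 0.09695 and 0.00372/0.08252 = 0.04508.
v₂/v₁ is just their ratio: 0.04508/0.09695 = 0.465.

0.465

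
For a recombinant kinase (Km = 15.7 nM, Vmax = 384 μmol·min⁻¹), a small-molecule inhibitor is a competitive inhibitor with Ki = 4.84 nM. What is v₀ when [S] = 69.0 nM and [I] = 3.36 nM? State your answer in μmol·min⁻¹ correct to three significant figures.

277 μmol·min⁻¹

With α = 1 + [I]/Ki = 1 + 3.36/4.84 = 1.694, the competitive rate law is v = Vmax[S] / (αKm + [S]).
v = 384×69.0 / (1.694×15.7 + 69.0) = 26500/95.60 = 277 μmol·min⁻¹.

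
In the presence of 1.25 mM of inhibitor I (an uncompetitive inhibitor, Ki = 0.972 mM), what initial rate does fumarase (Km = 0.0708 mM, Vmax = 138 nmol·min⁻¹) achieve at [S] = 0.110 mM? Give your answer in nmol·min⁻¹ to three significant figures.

47.1 nmol·min⁻¹

α = 1 + [I]/Ki = 1 + 1.25/0.972 = 2.286.
For an uncompetitive inhibitor, both parameters are divided by α, giving Vmax/α and Km/α: Km,app = 0.0310 mM, Vmax,app = 60.4 nmol·min⁻¹.
v = Vmax,app·[S]/(Km,app + [S]) = 60.4 × 0.110/(0.0310 + 0.110) = 47.1 nmol·min⁻¹.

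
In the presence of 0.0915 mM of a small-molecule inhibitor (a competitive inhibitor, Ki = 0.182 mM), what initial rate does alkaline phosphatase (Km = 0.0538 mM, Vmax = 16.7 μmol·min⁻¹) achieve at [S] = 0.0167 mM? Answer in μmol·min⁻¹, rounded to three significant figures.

2.86 μmol·min⁻¹

α = 1 + [I]/Ki = 1 + 0.0915/0.182 = 1.503.
For a competitive inhibitor, Vmax is unchanged and the apparent Km becomes α·Km: Km,app = 0.0808 mM, Vmax,app = 16.7 μmol·min⁻¹.
v = Vmax,app·[S]/(Km,app + [S]) = 16.7 × 0.0167/(0.0808 + 0.0167) = 2.86 μmol·min⁻¹.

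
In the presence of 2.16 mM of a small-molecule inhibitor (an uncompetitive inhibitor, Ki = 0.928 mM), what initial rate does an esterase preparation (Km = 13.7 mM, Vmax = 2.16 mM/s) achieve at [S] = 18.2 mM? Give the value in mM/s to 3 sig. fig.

0.529 mM/s

α = 1 + [I]/Ki = 1 + 2.16/0.928 = 3.328.
For an uncompetitive inhibitor, both parameters are divided by α, giving Vmax/α and Km/α: Km,app = 4.12 mM, Vmax,app = 0.649 mM/s.
v = Vmax,app·[S]/(Km,app + [S]) = 0.649 × 18.2/(4.12 + 18.2) = 0.529 mM/s.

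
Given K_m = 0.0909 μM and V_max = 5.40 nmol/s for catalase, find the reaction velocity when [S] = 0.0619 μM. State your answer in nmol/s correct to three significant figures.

2.19 nmol/s

[S]/(Km+[S]) = 0.0619/0.1528 = 0.4051, the fractional saturation.
v = 0.4051 × Vmax = 0.4051 × 5.40 = 2.19 nmol/s.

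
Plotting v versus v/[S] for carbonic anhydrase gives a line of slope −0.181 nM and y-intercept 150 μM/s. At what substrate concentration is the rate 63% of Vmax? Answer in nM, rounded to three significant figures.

The Eadie–Hofstee slope gives Km = 0.181 nM (slope = −Km).
v/Vmax = [S]/(Km+[S]) = 0.63 ⇒ [S] = Km·0.63/(1−0.63) = 0.181 × 1.703 = 0.308 nM.

0.308 nM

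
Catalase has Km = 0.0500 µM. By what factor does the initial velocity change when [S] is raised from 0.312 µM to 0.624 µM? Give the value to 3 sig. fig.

The fractional saturations are [S]/(Km+[S]) = 0.312/0.3620 = 0.8619 and 0.624/0.6740 = 0.9258.
v₂/v₁ is just their ratio: 0.9258/0.8619 = 1.07.

1.07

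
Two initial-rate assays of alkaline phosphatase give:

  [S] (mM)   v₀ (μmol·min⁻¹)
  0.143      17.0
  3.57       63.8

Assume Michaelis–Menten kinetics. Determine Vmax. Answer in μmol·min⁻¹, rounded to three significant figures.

In reciprocal form, 1/v = (Km/Vmax)·(1/[S]) + 1/Vmax. The two points give (1/[S], 1/v) = (6.993, 0.05882) and (0.2801, 0.01567).
Slope = (0.05882 − 0.01567)/(6.993 − 0.2801) = 0.006428; intercept = 0.05882 − 0.006428×6.993 = 0.01387.
Vmax = 1/intercept = 72.1 μmol·min⁻¹; Km = slope × Vmax = 0.006428 × 72.1 = 0.463 mM.

72.1 μmol·min⁻¹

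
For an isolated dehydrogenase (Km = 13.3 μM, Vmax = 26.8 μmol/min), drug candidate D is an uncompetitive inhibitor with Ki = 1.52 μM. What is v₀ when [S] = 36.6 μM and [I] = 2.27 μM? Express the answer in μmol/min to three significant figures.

With α = 1 + [I]/Ki = 1 + 2.27/1.52 = 2.493, the uncompetitive rate law is v = (Vmax/α)·[S] / (Km/α + [S]).
v = (26.8/2.493)×36.6 / (13.3/2.493 + 36.6) = 393.4/41.93 = 9.38 μmol/min.

9.38 μmol/min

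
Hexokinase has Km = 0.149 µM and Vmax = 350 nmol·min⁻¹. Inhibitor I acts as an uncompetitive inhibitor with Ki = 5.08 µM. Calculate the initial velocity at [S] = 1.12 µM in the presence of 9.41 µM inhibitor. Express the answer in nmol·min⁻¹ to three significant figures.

117 nmol·min⁻¹

With α = 1 + [I]/Ki = 1 + 9.41/5.08 = 2.852, the uncompetitive rate law is v = (Vmax/α)·[S] / (Km/α + [S]).
v = (350/2.852)×1.12 / (0.149/2.852 + 1.12) = 137.4/1.172 = 117 nmol·min⁻¹.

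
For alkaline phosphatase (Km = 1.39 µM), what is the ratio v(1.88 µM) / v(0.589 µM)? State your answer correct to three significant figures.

The fractional saturations are [S]/(Km+[S]) = 0.589/1.979 = 0.2976 and 1.88/3.270 = 0.5749.
v₂/v₁ is just their ratio: 0.5749/0.2976 = 1.93.

1.93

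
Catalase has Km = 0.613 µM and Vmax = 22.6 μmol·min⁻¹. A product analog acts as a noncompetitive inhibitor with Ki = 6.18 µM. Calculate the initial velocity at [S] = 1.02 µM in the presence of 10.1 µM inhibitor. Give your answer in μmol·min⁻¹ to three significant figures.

With α = 1 + [I]/Ki = 1 + 10.1/6.18 = 2.634, the noncompetitive rate law is v = (Vmax/α)·[S] / (Km + [S]).
v = (22.6/2.634)×1.02 / (0.613 + 1.02) = 8.751/1.633 = 5.36 μmol·min⁻¹.

5.36 μmol·min⁻¹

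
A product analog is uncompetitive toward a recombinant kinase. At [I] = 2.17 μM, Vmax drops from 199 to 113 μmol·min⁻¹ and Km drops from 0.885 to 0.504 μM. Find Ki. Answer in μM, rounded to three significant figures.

2.85 μM

Uncompetitive: Vmax,app = Vmax/α (and Km,app = Km/α) with α = 1 + [I]/Ki.
α = Vmax/Vmax,app = 199/113 = 1.761.
Ki = [I]/(α − 1) = 2.17/0.7611 = 2.85 μM.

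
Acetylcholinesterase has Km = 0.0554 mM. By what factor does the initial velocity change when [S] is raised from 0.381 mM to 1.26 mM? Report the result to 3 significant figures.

Since Vmax cancels, v₂/v₁ = [S]₂(Km+[S]₁) / [S]₁(Km+[S]₂).
= 1.26×(0.0554+0.381) / (0.381×(0.0554+1.26)) = 0.5499/0.5012 = 1.10.

1.10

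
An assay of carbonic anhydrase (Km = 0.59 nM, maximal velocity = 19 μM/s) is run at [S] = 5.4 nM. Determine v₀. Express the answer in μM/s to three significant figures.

v = Vmax·[S]/(Km + [S]) = 19 × 5.4 / (0.59 + 5.4)
  = 102.6 / 5.990 = 17.1 μM/s.

17.1 μM/s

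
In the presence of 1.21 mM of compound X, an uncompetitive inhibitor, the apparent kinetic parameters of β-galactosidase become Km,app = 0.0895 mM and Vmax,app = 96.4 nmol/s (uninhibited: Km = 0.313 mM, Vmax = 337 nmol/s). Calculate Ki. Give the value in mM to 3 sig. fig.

0.485 mM

Uncompetitive: Vmax,app = Vmax/α (and Km,app = Km/α) with α = 1 + [I]/Ki.
α = Vmax/Vmax,app = 337/96.4 = 3.496.
Ki = [I]/(α − 1) = 1.21/2.496 = 0.485 mM.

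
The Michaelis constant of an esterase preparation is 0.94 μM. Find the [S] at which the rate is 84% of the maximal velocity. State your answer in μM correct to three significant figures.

v/Vmax = [S]/(Km+[S]) = 0.84, so [S] = Km·0.84/(1 − 0.84) = 0.94 × 5.250.
[S] = 4.93 μM.

4.93 μM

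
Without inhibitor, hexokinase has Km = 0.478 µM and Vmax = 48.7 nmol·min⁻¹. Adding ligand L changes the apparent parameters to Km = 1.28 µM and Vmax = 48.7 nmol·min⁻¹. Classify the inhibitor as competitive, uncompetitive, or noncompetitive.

Km increases (0.478 → 1.28 µM) while Vmax is unchanged — the hallmark of competitive inhibition.

competitive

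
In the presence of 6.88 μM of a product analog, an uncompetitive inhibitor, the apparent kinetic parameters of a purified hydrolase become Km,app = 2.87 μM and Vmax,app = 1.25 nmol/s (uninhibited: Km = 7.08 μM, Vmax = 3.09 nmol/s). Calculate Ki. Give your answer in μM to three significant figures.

Uncompetitive: Vmax,app = Vmax/α (and Km,app = Km/α) with α = 1 + [I]/Ki.
α = Vmax/Vmax,app = 3.09/1.25 = 2.472.
Ki = [I]/(α − 1) = 6.88/1.472 = 4.67 μM.

4.67 μM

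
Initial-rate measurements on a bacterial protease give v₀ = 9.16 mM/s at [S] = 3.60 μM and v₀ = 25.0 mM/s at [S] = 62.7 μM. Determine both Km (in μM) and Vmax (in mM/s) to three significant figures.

In reciprocal form, 1/v = (Km/Vmax)·(1/[S]) + 1/Vmax. The two points give (1/[S], 1/v) = (0.2778, 0.1092) and (0.01595, 0.04000).
Slope = (0.1092 − 0.04000)/(0.2778 − 0.01595) = 0.2642; intercept = 0.1092 − 0.2642×0.2778 = 0.03579.
Vmax = 1/intercept = 27.9 mM/s; Km = slope × Vmax = 0.2642 × 27.9 = 7.38 μM.

Km = 7.38 μM; Vmax = 27.9 mM/s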